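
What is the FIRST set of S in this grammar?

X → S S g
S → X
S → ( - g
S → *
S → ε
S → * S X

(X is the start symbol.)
FIRST sets of the other non-terminals involved (by the same procedure, iterated to a fixed point):
  FIRST(X) = { '(', '*', 'g' }

From S → X:
  - X is a non-terminal: add FIRST(X) \ {ε} = { '(', '*', 'g' }
    X is not nullable, so stop
From S → ( - g:
  - '(' is a terminal: add '(' and stop
From S → *:
  - '*' is a terminal: add '*' and stop
From S → ε:
  - ε-production, so ε ∈ FIRST(S)
From S → * S X:
  - '*' is a terminal: add '*' and stop

Collecting: FIRST(S) = { '(', '*', 'g', ε }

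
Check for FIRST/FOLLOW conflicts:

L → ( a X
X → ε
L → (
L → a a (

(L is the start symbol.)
A FIRST/FOLLOW conflict occurs when a non-terminal N has a nullable alternative N → β (β ⇒* ε) and another alternative N → α with FIRST(α) ∩ FOLLOW(N) ≠ ∅: on such a lookahead the parser cannot decide between expanding α and letting N vanish via β.

Nullable non-terminals: X.
X has a nullable alternative but only one production, so nothing to check.

L has no nullable alternative, so no FIRST/FOLLOW check is needed there.

No FIRST/FOLLOW conflicts found.

Answer: No FIRST/FOLLOW conflicts.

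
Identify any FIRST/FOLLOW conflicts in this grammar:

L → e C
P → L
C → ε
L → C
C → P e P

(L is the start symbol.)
Yes. L → e C with FOLLOW(L) on { 'e' }; C → P e P with FOLLOW(C) on { 'e' }

A FIRST/FOLLOW conflict occurs when a non-terminal N has a nullable alternative N → β (β ⇒* ε) and another alternative N → α with FIRST(α) ∩ FOLLOW(N) ≠ ∅: on such a lookahead the parser cannot decide between expanding α and letting N vanish via β.

Nullable non-terminals: C, L, P.
FIRST sets used below: FIRST(P) = { 'e', ε }, FIRST(C) = { 'e', ε }

C: nullable alternative(s) C → ε; FOLLOW(C) = { $, 'e' }
  C → ε: FIRST \ {ε} = { } — this is the only nullable alternative, skip
  C → P e P: FIRST \ {ε} = { 'e' } — overlaps FOLLOW(C) on { 'e' }: CONFLICT

L: nullable alternative(s) L → C; FOLLOW(L) = { $, 'e' }
  L → e C: FIRST \ {ε} = { 'e' } — overlaps FOLLOW(L) on { 'e' }: CONFLICT
  L → C: FIRST \ {ε} = { 'e' } — this is the only nullable alternative, skip
P has a nullable alternative but only one production, so nothing to check.

So the grammar has 2 FIRST/FOLLOW conflicts (marked CONFLICT above).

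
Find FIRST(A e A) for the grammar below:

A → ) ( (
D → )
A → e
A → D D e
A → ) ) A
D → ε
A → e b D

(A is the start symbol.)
{ ')', 'e' }

FIRST sets of the non-terminals involved (from the grammar, by fixed-point iteration):
  FIRST(A) = { ')', 'e' }

To compute FIRST(A e A), process the symbols left to right:
Symbol A is a non-terminal. Add FIRST(A) \ {ε} = { ')', 'e' }
A is not nullable (ε ∉ FIRST(A)), so stop here.
FIRST(A e A) = { ')', 'e' }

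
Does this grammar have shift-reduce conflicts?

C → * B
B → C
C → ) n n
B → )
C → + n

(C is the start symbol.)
Yes — I6: [B → ) .] vs [C → ) . n n]

A shift-reduce conflict occurs when an LR(0) state has both:
  - a complete (reduce) item [A → α .] (dot at the end), and
  - a shift item [B → β . c γ] (dot before a terminal).

Augment with C' → C and build the canonical LR(0) collection (I0 = CLOSURE({[C' → . C]}), then GOTO on every symbol after a dot until no new states appear). It has 11 states:
  I0: { [C → . ) n n], [C → . * B], [C → . + n], [C' → . C] }  — shift
  I1: { [C → ) . n n] }  — shift
  I2: { [B → . )], [B → . C], [C → * . B], [C → . ) n n], [C → . * B], [C → . + n] }  — shift
  I3: { [C → + . n] }  — shift
  I4: { [C' → C .] }  — accept
  I5: { [C → + n .] }  — reduce
  I6: { [B → ) .], [C → ) . n n] }  — shift, reduce
  I7: { [C → * B .] }  — reduce
  I8: { [B → C .] }  — reduce
  I9: { [C → ) n . n] }  — shift
  I10: { [C → ) n n .] }  — reduce

I6 contains reduce item [B → ) .] and shift item [C → ) . n n] — shift-reduce conflict.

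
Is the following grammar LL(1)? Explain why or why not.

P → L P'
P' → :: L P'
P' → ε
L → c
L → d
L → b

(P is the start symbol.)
Relevant sets:
  FOLLOW(P') = { $ }

For P':
  PREDICT(P' → :: L P') = { '::' }
  PREDICT(P' → ε) = { $ }
For L:
  PREDICT(L → c) = { 'c' }
  PREDICT(L → d) = { 'd' }
  PREDICT(L → b) = { 'b' }
P has a single production, so nothing to check there.

All predict sets are disjoint. The grammar IS LL(1).

Answer: Yes, the grammar is LL(1).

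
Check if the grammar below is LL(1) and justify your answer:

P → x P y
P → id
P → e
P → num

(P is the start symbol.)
A grammar is LL(1) if for each non-terminal N with multiple productions, the predict sets of those productions are pairwise disjoint, where PREDICT(N → α) = (FIRST(α) \ {ε}) ∪ (FOLLOW(N) if α ⇒* ε).

For P:
  PREDICT(P → x P y) = { 'x' }
  PREDICT(P → id) = { 'id' }
  PREDICT(P → e) = { 'e' }
  PREDICT(P → num) = { 'num' }

All predict sets are disjoint. The grammar IS LL(1).

Answer: Yes, the grammar is LL(1).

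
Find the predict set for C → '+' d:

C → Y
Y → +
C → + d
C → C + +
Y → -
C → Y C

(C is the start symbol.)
{ '+' }

PREDICT(C → '+' d) = (FIRST(RHS) \ {ε}) ∪ (FOLLOW(C) if ε ∈ FIRST(RHS), i.e. RHS ⇒* ε)
FIRST('+' d) = { '+' }
ε ∉ FIRST('+' d), so FOLLOW(C) is not added.
PREDICT(C → '+' d) = { '+' }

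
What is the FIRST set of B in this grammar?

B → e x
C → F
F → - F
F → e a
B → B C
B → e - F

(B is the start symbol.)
From B → e x:
  - e is a terminal: add 'e' and stop
From B → B C:
  - B is the symbol being defined: contributes nothing new
    B is not nullable, so stop
From B → e - F:
  - e is a terminal: add 'e' and stop

Collecting: FIRST(B) = { 'e' }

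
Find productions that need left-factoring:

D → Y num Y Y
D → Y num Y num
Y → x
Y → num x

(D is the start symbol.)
Left-factoring is needed when two productions for the same non-terminal
share a common prefix on the right-hand side.

Productions for D:
  D → Y num Y Y
  D → Y num Y num
Productions for Y:
  Y → x
  Y → num x

Found common prefix 'Y num Y' in productions for D

Answer: Yes, D has productions with common prefix 'Y num Y'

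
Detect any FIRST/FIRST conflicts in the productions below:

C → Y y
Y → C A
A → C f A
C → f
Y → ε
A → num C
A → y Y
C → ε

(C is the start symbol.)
A FIRST/FIRST conflict occurs when two productions N → α and N → β for the same non-terminal have FIRST(α) ∩ FIRST(β) ≠ ∅ (with ε ∈ FIRST of a nullable right-hand side, so two nullable alternatives also conflict).

FIRST sets of the non-terminals at (or reachable through a nullable prefix from) the front of some alternative:
  FIRST(Y) = { 'f', 'num', 'y', ε }
  FIRST(C) = { 'f', 'num', 'y', ε }
  FIRST(A) = { 'f', 'num', 'y' }

Productions for C:
  C → Y y: FIRST = { 'f', 'num', 'y' }
  C → f: FIRST = { 'f' }
  C → ε: FIRST = { ε }
Productions for Y:
  Y → C A: FIRST = { 'f', 'num', 'y' }
  Y → ε: FIRST = { ε }
Productions for A:
  A → C f A: FIRST = { 'f', 'num', 'y' }
  A → num C: FIRST = { 'num' }
  A → y Y: FIRST = { 'y' }

Conflict for C: C → Y y and C → f
  Overlap: { 'f' }
Conflict for A: A → C f A and A → num C
  Overlap: { 'num' }
Conflict for A: A → C f A and A → y Y
  Overlap: { 'y' }

Answer: Yes. C → Y y / C → f on { 'f' }; A → C f A / A → num C on { 'num' }; A → C f A / A → y Y on { 'y' }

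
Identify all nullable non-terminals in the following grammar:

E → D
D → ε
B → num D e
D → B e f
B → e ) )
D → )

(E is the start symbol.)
ε-productions: D → ε
So D is immediately nullable.
E → D: every symbol on the right is nullable, so E is nullable too.
No further non-terminal can be added: every production for the remaining non-terminals contains a terminal or a non-nullable non-terminal.
Nullable = { 'D', 'E' }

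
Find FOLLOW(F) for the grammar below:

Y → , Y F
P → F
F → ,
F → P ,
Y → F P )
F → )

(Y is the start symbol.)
To compute FOLLOW(F), find every occurrence of F on a right-hand side N → α F β: add FIRST(β) \ {ε}, and if β is empty or nullable also add FOLLOW(N). Iterate to a fixed point.

In Y → , Y F: F is at the end, add FOLLOW(Y)
In P → F: F is at the end, add FOLLOW(P)
In Y → F P ): F is followed by P ')', add FIRST(P ')') \ {ε} = { ')', ',' }

The FOLLOW sets referred to above (computed the same way, to a fixed point):
  FOLLOW(Y) = { $, ')', ',' }
  FOLLOW(P) = { ')', ',' }

Taking the union: FOLLOW(F) = { $, ')', ',' }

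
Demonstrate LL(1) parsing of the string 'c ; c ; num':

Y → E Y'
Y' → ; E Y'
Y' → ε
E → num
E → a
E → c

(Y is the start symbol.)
Stack is shown with the top on the left.

Stack     Input          Action
-------------------------------
Y $       c ; c ; num $  output Y → E Y'
E Y' $    c ; c ; num $  output E → c
c Y' $    c ; c ; num $  match 'c'
Y' $      ; c ; num $    output Y' → ; E Y'
; E Y' $  ; c ; num $    match ';'
E Y' $    c ; num $      output E → c
c Y' $    c ; num $      match 'c'
Y' $      ; num $        output Y' → ; E Y'
; E Y' $  ; num $        match ';'
E Y' $    num $          output E → num
num Y' $  num $          match 'num'
Y' $      $              output Y' → ε
$         $              accept

The string is accepted.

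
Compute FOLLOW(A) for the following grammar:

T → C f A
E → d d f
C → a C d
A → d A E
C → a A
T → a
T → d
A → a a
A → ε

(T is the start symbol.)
In T → C f A: A is at the end, add FOLLOW(T)
In A → d A E: A is followed by E, add FIRST(E) \ {ε} = { 'd' }
In C → a A: A is at the end, add FOLLOW(C)

The FOLLOW sets referred to above (computed the same way, to a fixed point):
  FOLLOW(T) = { $ }
  FOLLOW(C) = { 'd', 'f' }

Taking the union: FOLLOW(A) = { $, 'd', 'f' }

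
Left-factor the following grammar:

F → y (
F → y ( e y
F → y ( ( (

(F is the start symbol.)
Left-factoring transforms A → αβ₁ | αβ₂ into A → αA' and A' → β₁ | β₂
(α is the longest common prefix among the alternatives). Repeat until
no nonterminal has two alternatives with a common prefix.

Round 1: F has alternatives sharing prefix 'y ('. Introduce F': F → y ( F'
  Add: F' → ε
  Add: F' → e y
  Add: F' → ( (

No remaining common prefixes — done.

Resulting grammar:
F → y ( F'
F' → ε
F' → e y
F' → ( (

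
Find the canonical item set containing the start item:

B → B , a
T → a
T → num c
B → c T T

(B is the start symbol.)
{ [B → . B , a], [B → . c T T], [B' → . B] }

First, augment the grammar with B' → B
I₀ = CLOSURE({ [B' → . B] }):
  [B' → . B] has the dot before B: add [B → . B , a], [B → . c T T]
No further items can be added.

I₀ = { [B → . B , a], [B → . c T T], [B' → . B] }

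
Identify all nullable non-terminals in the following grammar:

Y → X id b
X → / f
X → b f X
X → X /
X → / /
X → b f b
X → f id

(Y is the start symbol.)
None

A non-terminal is nullable if it can derive ε (the empty string): either it has an ε-production, or it has a production whose right-hand side consists entirely of nullable non-terminals.

There are no ε-productions, so no non-terminal can derive ε.
No non-terminals are nullable.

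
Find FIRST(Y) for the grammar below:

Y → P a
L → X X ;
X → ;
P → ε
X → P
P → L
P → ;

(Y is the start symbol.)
To compute FIRST(Y), examine every production with Y on the left-hand side, reading each right-hand side left to right until a non-nullable symbol is reached.

FIRST sets of the other non-terminals involved (by the same procedure, iterated to a fixed point):
  FIRST(P) = { ';', ε }

From Y → P a:
  - P is a non-terminal: add FIRST(P) \ {ε} = { ';' }
    P is nullable, so continue to the next symbol
  - a is a terminal: add 'a' and stop

Collecting: FIRST(Y) = { ';', 'a' }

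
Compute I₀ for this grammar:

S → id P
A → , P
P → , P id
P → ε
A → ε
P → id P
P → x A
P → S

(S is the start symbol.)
{ [S → . id P], [S' → . S] }

First, augment the grammar with S' → S
I₀ = CLOSURE({ [S' → . S] }):
  [S' → . S] has the dot before S: add [S → . id P]
No further items can be added.

I₀ = { [S → . id P], [S' → . S] }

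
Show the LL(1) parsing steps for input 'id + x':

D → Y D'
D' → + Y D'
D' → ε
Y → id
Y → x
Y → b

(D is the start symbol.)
LL(1) parsing maintains a stack (initially the start symbol over $) and the input. At each step: if the stack top is a terminal, match it against the current input token; if it is a non-terminal N, replace it with the RHS of M[N, lookahead] (the unique production whose predict set contains the lookahead).

Stack is shown with the top on the left.

Stack     Input     Action
--------------------------
D $       id + x $  output D → Y D'
Y D' $    id + x $  output Y → id
id D' $   id + x $  match 'id'
D' $      + x $     output D' → + Y D'
+ Y D' $  + x $     match '+'
Y D' $    x $       output Y → x
x D' $    x $       match 'x'
D' $      $         output D' → ε
$         $         accept

The string is accepted.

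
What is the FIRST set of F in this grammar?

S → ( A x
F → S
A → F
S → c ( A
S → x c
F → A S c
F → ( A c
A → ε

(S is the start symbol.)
{ '(', 'c', 'x' }

FIRST sets of the other non-terminals involved (by the same procedure, iterated to a fixed point):
  FIRST(S) = { '(', 'c', 'x' }
  FIRST(A) = { '(', 'c', 'x', ε }

From F → S:
  - S is a non-terminal: add FIRST(S) \ {ε} = { '(', 'c', 'x' }
    S is not nullable, so stop
From F → A S c:
  - A is a non-terminal: add FIRST(A) \ {ε} = { '(', 'c', 'x' }
    A is nullable, so continue to the next symbol
  - S is a non-terminal: add FIRST(S) \ {ε} = { '(', 'c', 'x' }
    S is not nullable, so stop
From F → ( A c:
  - '(' is a terminal: add '(' and stop

Collecting: FIRST(F) = { '(', 'c', 'x' }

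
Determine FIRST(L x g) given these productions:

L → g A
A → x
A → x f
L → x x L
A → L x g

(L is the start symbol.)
{ 'g', 'x' }

FIRST sets of the non-terminals involved (from the grammar, by fixed-point iteration):
  FIRST(L) = { 'g', 'x' }

To compute FIRST(L x g), process the symbols left to right:
Symbol L is a non-terminal. Add FIRST(L) \ {ε} = { 'g', 'x' }
L is not nullable (ε ∉ FIRST(L)), so stop here.
FIRST(L x g) = { 'g', 'x' }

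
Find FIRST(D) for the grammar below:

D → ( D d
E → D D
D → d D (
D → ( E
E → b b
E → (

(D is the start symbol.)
To compute FIRST(D), examine every production with D on the left-hand side, reading each right-hand side left to right until a non-nullable symbol is reached.

From D → ( D d:
  - '(' is a terminal: add '(' and stop
From D → d D (:
  - d is a terminal: add 'd' and stop
From D → ( E:
  - '(' is a terminal: add '(' and stop

Collecting: FIRST(D) = { '(', 'd' }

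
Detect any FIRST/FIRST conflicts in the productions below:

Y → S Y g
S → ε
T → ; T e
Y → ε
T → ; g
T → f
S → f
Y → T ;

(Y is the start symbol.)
FIRST sets of the non-terminals at (or reachable through a nullable prefix from) the front of some alternative:
  FIRST(S) = { 'f', ε }
  FIRST(Y) = { ';', 'f', 'g', ε }
  FIRST(T) = { ';', 'f' }

Productions for Y:
  Y → S Y g: FIRST = { ';', 'f', 'g' }
  Y → ε: FIRST = { ε }
  Y → T ;: FIRST = { ';', 'f' }
Productions for S:
  S → ε: FIRST = { ε }
  S → f: FIRST = { 'f' }
Productions for T:
  T → ; T e: FIRST = { ';' }
  T → ; g: FIRST = { ';' }
  T → f: FIRST = { 'f' }

Conflict for Y: Y → S Y g and Y → T ;
  Overlap: { ';', 'f' }
Conflict for T: T → ; T e and T → ; g
  Overlap: { ';' }

Answer: Yes. Y → S Y g / Y → T ';' on { ';', 'f' }; T → ';' T e / T → ';' g on { ';' }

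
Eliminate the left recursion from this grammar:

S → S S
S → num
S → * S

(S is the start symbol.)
S is directly left-recursive. The standard transformation for
  A → A α₁ | ... | A α_m | β₁ | ... | β_n
is
  A  → β₁ A' | ... | β_n A'
  A' → α₁ A' | ... | α_m A' | ε

S → num becomes S → num S'
S → * S becomes S → * S S'
S → S S becomes S' → S S'
Add S' → ε

Resulting grammar:
S → num S'
S → * S S'
S' → S S'
S' → ε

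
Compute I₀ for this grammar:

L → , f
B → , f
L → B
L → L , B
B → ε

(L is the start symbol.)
First, augment the grammar with L' → L
I₀ = CLOSURE({ [L' → . L] }):
  [L' → . L] has the dot before L: add [L → . , f], [L → . B], [L → . L , B]
  [L → . B] has the dot before B: add [B → . , f], [B → .]
No further items can be added.

I₀ = { [B → . , f], [B → .], [L → . , f], [L → . B], [L → . L , B], [L' → . L] }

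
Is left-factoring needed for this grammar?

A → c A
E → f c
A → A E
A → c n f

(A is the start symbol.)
Yes, A has productions with common prefix 'c'

Left-factoring is needed when two productions for the same non-terminal
share a common prefix on the right-hand side.

Productions for A:
  A → c A
  A → A E
  A → c n f

Found common prefix 'c' in productions for A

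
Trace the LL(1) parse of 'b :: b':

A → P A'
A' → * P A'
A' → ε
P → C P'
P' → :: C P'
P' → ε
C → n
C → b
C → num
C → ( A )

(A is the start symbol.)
LL(1) parsing maintains a stack (initially the start symbol over $) and the input. At each step: if the stack top is a terminal, match it against the current input token; if it is a non-terminal N, replace it with the RHS of M[N, lookahead] (the unique production whose predict set contains the lookahead).

Stack is shown with the top on the left.

Stack         Input     Action
------------------------------
A $           b :: b $  output A → P A'
P A' $        b :: b $  output P → C P'
C P' A' $     b :: b $  output C → b
b P' A' $     b :: b $  match 'b'
P' A' $       :: b $    output P' → :: C P'
:: C P' A' $  :: b $    match '::'
C P' A' $     b $       output C → b
b P' A' $     b $       match 'b'
P' A' $       $         output P' → ε
A' $          $         output A' → ε
$             $         accept

The string is accepted.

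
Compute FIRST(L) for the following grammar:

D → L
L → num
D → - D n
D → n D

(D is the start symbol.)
{ 'num' }

To compute FIRST(L), examine every production with L on the left-hand side, reading each right-hand side left to right until a non-nullable symbol is reached.

From L → num:
  - num is a terminal: add 'num' and stop

Collecting: FIRST(L) = { 'num' }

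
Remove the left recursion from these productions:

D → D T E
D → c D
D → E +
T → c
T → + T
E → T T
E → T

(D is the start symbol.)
D is directly left-recursive. The standard transformation for
  A → A α₁ | ... | A α_m | β₁ | ... | β_n
is
  A  → β₁ A' | ... | β_n A'
  A' → α₁ A' | ... | α_m A' | ε

D → c D becomes D → c D D'
D → E + becomes D → E + D'
D → D T E becomes D' → T E D'
Add D' → ε

Productions for other non-terminals are unchanged:
  T → c
  T → + T
  E → T T
  E → T

Resulting grammar:
D → c D D'
D → E + D'
D' → T E D'
D' → ε
T → c
T → + T
E → T T
E → T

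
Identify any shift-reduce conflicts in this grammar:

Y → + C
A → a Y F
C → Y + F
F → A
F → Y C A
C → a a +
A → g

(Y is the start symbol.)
No shift-reduce conflicts

A shift-reduce conflict occurs when an LR(0) state has both:
  - a complete (reduce) item [A → α .] (dot at the end), and
  - a shift item [B → β . c γ] (dot before a terminal).

Augment with Y' → Y and build the canonical LR(0) collection (I0 = CLOSURE({[Y' → . Y]}), then GOTO on every symbol after a dot until no new states appear). It has 18 states:
  I0: { [Y → . + C], [Y' → . Y] }  — shift
  I1: { [C → . Y + F], [C → . a a +], [Y → + . C], [Y → . + C] }  — shift
  I2: { [Y' → Y .] }  — accept
  I3: { [Y → + C .] }  — reduce
  I4: { [C → Y . + F] }  — shift
  I5: { [C → a . a +] }  — shift
  I6: { [C → a a . +] }  — shift
  I7: { [C → a a + .] }  — reduce
  I8: { [A → . a Y F], [A → . g], [C → Y + . F], [F → . A], [F → . Y C A], [Y → . + C] }  — shift
  I9: { [F → A .] }  — reduce
  I10: { [C → Y + F .] }  — reduce
  I11: { [C → . Y + F], [C → . a a +], [F → Y . C A], [Y → . + C] }  — shift
  I12: { [A → a . Y F], [Y → . + C] }  — shift
  I13: { [A → g .] }  — reduce
  I14: { [A → . a Y F], [A → . g], [A → a Y . F], [F → . A], [F → . Y C A], [Y → . + C] }  — shift
  I15: { [A → a Y F .] }  — reduce
  I16: { [A → . a Y F], [A → . g], [F → Y C . A] }  — shift
  I17: { [F → Y C A .] }  — reduce

No state contains both a complete item and a shift item.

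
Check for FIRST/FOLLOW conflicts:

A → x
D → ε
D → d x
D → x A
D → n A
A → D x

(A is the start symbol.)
Yes. D → x A with FOLLOW(D) on { 'x' }

A FIRST/FOLLOW conflict occurs when a non-terminal N has a nullable alternative N → β (β ⇒* ε) and another alternative N → α with FIRST(α) ∩ FOLLOW(N) ≠ ∅: on such a lookahead the parser cannot decide between expanding α and letting N vanish via β.

Nullable non-terminals: D.

D: nullable alternative(s) D → ε; FOLLOW(D) = { 'x' }
  D → ε: FIRST \ {ε} = { } — this is the only nullable alternative, skip
  D → d x: FIRST \ {ε} = { 'd' } — disjoint from FOLLOW(D)
  D → x A: FIRST \ {ε} = { 'x' } — overlaps FOLLOW(D) on { 'x' }: CONFLICT
  D → n A: FIRST \ {ε} = { 'n' } — disjoint from FOLLOW(D)

A has no nullable alternative, so no FIRST/FOLLOW check is needed there.

So the grammar has 1 FIRST/FOLLOW conflict (marked CONFLICT above).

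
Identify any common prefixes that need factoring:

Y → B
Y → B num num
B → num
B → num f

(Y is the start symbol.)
Left-factoring is needed when two productions for the same non-terminal
share a common prefix on the right-hand side.

Productions for Y:
  Y → B
  Y → B num num
Productions for B:
  B → num
  B → num f

Found common prefix 'B' in productions for Y
Found common prefix 'num' in productions for B

Answer: Yes, Y has productions with common prefix 'B'; B has productions with common prefix 'num'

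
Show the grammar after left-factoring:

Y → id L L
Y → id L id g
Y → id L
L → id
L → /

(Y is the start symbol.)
Y → id L Y'
Y' → L
Y' → id g
Y' → ε
L → id
L → /

Left-factoring transforms A → αβ₁ | αβ₂ into A → αA' and A' → β₁ | β₂
(α is the longest common prefix among the alternatives). Repeat until
no nonterminal has two alternatives with a common prefix.

Round 1: Y has alternatives sharing prefix 'id L'. Introduce Y': Y → id L Y'
  Add: Y' → L
  Add: Y' → id g
  Add: Y' → ε

No remaining common prefixes — done.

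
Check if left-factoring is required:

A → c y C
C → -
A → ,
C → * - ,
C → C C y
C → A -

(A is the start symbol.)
No, left-factoring is not needed

Left-factoring is needed when two productions for the same non-terminal
share a common prefix on the right-hand side.

Productions for A:
  A → c y C
  A → ,
Productions for C:
  C → -
  C → * - ,
  C → C C y
  C → A -

No common prefixes found.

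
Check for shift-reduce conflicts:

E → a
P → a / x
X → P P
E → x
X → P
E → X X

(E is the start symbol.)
Yes — I2: [X → P .] vs [P → . a / x]; I4: [E → a .] vs [P → a . / x]

A shift-reduce conflict occurs when an LR(0) state has both:
  - a complete (reduce) item [A → α .] (dot at the end), and
  - a shift item [B → β . c γ] (dot before a terminal).

Augment with E' → E and build the canonical LR(0) collection (I0 = CLOSURE({[E' → . E]}), then GOTO on every symbol after a dot until no new states appear). It has 11 states:
  I0: { [E → . X X], [E → . a], [E → . x], [E' → . E], [P → . a / x], [X → . P P], [X → . P] }  — shift
  I1: { [E' → E .] }  — accept
  I2: { [P → . a / x], [X → P . P], [X → P .] }  — shift, reduce
  I3: { [E → X . X], [P → . a / x], [X → . P P], [X → . P] }  — shift
  I4: { [E → a .], [P → a . / x] }  — shift, reduce
  I5: { [E → x .] }  — reduce
  I6: { [P → a / . x] }  — shift
  I7: { [P → a / x .] }  — reduce
  I8: { [E → X X .] }  — reduce
  I9: { [P → a . / x] }  — shift
  I10: { [X → P P .] }  — reduce

I2 contains reduce item [X → P .] and shift item [P → . a / x] — shift-reduce conflict.
I4 contains reduce item [E → a .] and shift item [P → a . / x] — shift-reduce conflict.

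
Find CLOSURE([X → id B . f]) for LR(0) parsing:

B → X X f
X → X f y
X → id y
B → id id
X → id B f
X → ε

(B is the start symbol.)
{ [X → id B . f] }

To compute CLOSURE, for each item [A → α.Bβ] where B is a non-terminal, add [B → .γ] for all productions B → γ; repeat for the newly added items until nothing changes.

Start with: [X → id B . f]
The dot precedes the terminal f, so nothing is added.

CLOSURE = { [X → id B . f] }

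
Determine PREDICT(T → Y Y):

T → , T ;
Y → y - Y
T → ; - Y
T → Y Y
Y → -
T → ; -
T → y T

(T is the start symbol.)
{ '-', 'y' }

PREDICT(T → Y Y) = (FIRST(RHS) \ {ε}) ∪ (FOLLOW(T) if ε ∈ FIRST(RHS), i.e. RHS ⇒* ε)
FIRST(Y) = { '-', 'y' }
FIRST(Y Y) = { '-', 'y' }
ε ∉ FIRST(Y Y), so FOLLOW(T) is not added.
PREDICT(T → Y Y) = { '-', 'y' }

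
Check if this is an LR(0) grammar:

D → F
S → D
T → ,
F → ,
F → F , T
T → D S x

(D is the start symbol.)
No. Shift-reduce conflict between [D → F .] and [F → F . , T]

A grammar is LR(0) if no state in the canonical LR(0) collection has:
  - both a shift item (dot before a terminal) and a complete item (shift-reduce conflict), or
  - two or more complete items (reduce-reduce conflict; the accept item [D' → D .] counts as a complete item here).

Augment with D' → D and build the canonical LR(0) collection (I0 = CLOSURE({[D' → . D]}), then GOTO on every symbol after a dot until no new states appear). It has 11 states:
  I0: { [D → . F], [D' → . D], [F → . ,], [F → . F , T] }  — shift
  I1: { [F → , .] }  — reduce
  I2: { [D' → D .] }  — accept
  I3: { [D → F .], [F → F . , T] }  — shift, reduce
  I4: { [D → . F], [F → . ,], [F → . F , T], [F → F , . T], [T → . ,], [T → . D S x] }  — shift
  I5: { [F → , .], [T → , .] }  — 2 reduces
  I6: { [D → . F], [F → . ,], [F → . F , T], [S → . D], [T → D . S x] }  — shift
  I7: { [F → F , T .] }  — reduce
  I8: { [S → D .] }  — reduce
  I9: { [T → D S . x] }  — shift
  I10: { [T → D S x .] }  — reduce

Conflict in state I3:
  Shift-reduce conflict between [D → F .] and [F → F . , T]
So the grammar is NOT LR(0).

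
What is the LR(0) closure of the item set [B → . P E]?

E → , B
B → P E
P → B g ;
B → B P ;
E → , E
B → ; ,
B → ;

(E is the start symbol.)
{ [B → . ; ,], [B → . ;], [B → . B P ;], [B → . P E], [P → . B g ;] }

To compute CLOSURE, for each item [A → α.Bβ] where B is a non-terminal, add [B → .γ] for all productions B → γ; repeat for the newly added items until nothing changes.

Start with: [B → . P E]
  [B → . P E] has the dot before P: add [P → . B g ;]
  [P → . B g ;] has the dot before B: add [B → . B P ;], [B → . ; ,], [B → . ;]
No further items can be added.

CLOSURE = { [B → . ; ,], [B → . ;], [B → . B P ;], [B → . P E], [P → . B g ;] }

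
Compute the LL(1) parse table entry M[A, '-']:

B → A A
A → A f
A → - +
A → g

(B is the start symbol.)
A → A f, A → - +

To find M[A, '-'], we find productions for A where '-' is in the predict set (PREDICT(N → α) = (FIRST(α) \ {ε}) ∪ (FOLLOW(N) if α ⇒* ε)).

Relevant sets:
  FIRST(A) = { '-', 'g' }

A → A f: PREDICT = { '-', 'g' }
  '-' is in predict set, so this production goes in M[A, '-']
A → - +: PREDICT = { '-' }
  '-' is in predict set, so this production goes in M[A, '-']
A → g: PREDICT = { 'g' }

M[A, '-'] = A → A f, A → - +  (a multiply-defined cell — the grammar is not LL(1))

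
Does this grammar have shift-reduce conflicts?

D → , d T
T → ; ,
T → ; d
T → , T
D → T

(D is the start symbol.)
No shift-reduce conflicts

Augment with D' → D and build the canonical LR(0) collection (I0 = CLOSURE({[D' → . D]}), then GOTO on every symbol after a dot until no new states appear). It has 11 states:
  I0: { [D → . , d T], [D → . T], [D' → . D], [T → . , T], [T → . ; ,], [T → . ; d] }  — shift
  I1: { [D → , . d T], [T → , . T], [T → . , T], [T → . ; ,], [T → . ; d] }  — shift
  I2: { [T → ; . ,], [T → ; . d] }  — shift
  I3: { [D' → D .] }  — accept
  I4: { [D → T .] }  — reduce
  I5: { [T → ; , .] }  — reduce
  I6: { [T → ; d .] }  — reduce
  I7: { [T → , . T], [T → . , T], [T → . ; ,], [T → . ; d] }  — shift
  I8: { [T → , T .] }  — reduce
  I9: { [D → , d . T], [T → . , T], [T → . ; ,], [T → . ; d] }  — shift
  I10: { [D → , d T .] }  — reduce

No state contains both a complete item and a shift item.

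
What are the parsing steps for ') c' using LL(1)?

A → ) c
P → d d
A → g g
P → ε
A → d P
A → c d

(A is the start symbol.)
LL(1) parsing maintains a stack (initially the start symbol over $) and the input. At each step: if the stack top is a terminal, match it against the current input token; if it is a non-terminal N, replace it with the RHS of M[N, lookahead] (the unique production whose predict set contains the lookahead).

Stack is shown with the top on the left.

Stack  Input  Action
--------------------
A $    ) c $  output A → ) c
) c $  ) c $  match ')'
c $    c $    match 'c'
$      $      accept

The string is accepted.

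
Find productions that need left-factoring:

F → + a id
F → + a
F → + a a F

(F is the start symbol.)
Left-factoring is needed when two productions for the same non-terminal
share a common prefix on the right-hand side.

Productions for F:
  F → + a id
  F → + a
  F → + a a F

Found common prefix '+ a' in productions for F

Answer: Yes, F has productions with common prefix '+ a'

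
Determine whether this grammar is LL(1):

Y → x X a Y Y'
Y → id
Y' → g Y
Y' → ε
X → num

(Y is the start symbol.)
Relevant sets:
  FOLLOW(Y') = { $, 'g' }

For Y:
  PREDICT(Y → x X a Y Y') = { 'x' }
  PREDICT(Y → id) = { 'id' }
For Y':
  PREDICT(Y' → g Y) = { 'g' }
  PREDICT(Y' → ε) = { $, 'g' }
X has a single production, so nothing to check there.

Conflict found: Predict set conflict for Y': { 'g' }
The grammar is NOT LL(1).

Answer: No. Predict set conflict for Y': { 'g' }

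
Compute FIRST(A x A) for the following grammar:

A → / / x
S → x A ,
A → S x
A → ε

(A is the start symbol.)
{ '/', 'x' }

FIRST sets of the non-terminals involved (from the grammar, by fixed-point iteration):
  FIRST(A) = { '/', 'x', ε }

To compute FIRST(A x A), process the symbols left to right:
Symbol A is a non-terminal. Add FIRST(A) \ {ε} = { '/', 'x' }
A is nullable (ε ∈ FIRST(A)), continue to the next symbol.
Symbol x is a terminal. Add 'x' and stop.
FIRST(A x A) = { '/', 'x' }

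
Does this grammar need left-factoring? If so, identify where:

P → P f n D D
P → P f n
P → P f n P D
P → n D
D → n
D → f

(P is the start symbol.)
Left-factoring is needed when two productions for the same non-terminal
share a common prefix on the right-hand side.

Productions for P:
  P → P f n D D
  P → P f n
  P → P f n P D
  P → n D
Productions for D:
  D → n
  D → f

Found common prefix 'P f n' in productions for P

Answer: Yes, P has productions with common prefix 'P f n'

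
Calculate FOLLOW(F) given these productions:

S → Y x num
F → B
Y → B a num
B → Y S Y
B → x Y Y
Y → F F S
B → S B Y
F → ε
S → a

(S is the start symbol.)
To compute FOLLOW(F), find every occurrence of F on a right-hand side N → α F β: add FIRST(β) \ {ε}, and if β is empty or nullable also add FOLLOW(N). Iterate to a fixed point.

In Y → F F S: F is followed by F S, add FIRST(F S) \ {ε} = { 'a', 'x' }
In Y → F F S: F is followed by S, add FIRST(S) \ {ε} = { 'a', 'x' }

Taking the union: FOLLOW(F) = { 'a', 'x' }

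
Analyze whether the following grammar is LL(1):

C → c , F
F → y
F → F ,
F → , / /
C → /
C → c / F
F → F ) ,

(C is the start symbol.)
Relevant sets:
  FIRST(F) = { ',', 'y' }

For C:
  PREDICT(C → c ',' F) = { 'c' }
  PREDICT(C → '/') = { '/' }
  PREDICT(C → c '/' F) = { 'c' }
For F:
  PREDICT(F → y) = { 'y' }
  PREDICT(F → F ',') = { ',', 'y' }
  PREDICT(F → ',' '/' '/') = { ',' }
  PREDICT(F → F ')' ',') = { ',', 'y' }

Conflict found: Predict set conflict for C: { 'c' }
The grammar is NOT LL(1).

Answer: No. Predict set conflict for C: { 'c' }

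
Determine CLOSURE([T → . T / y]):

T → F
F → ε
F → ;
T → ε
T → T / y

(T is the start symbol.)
{ [F → . ;], [F → .], [T → . F], [T → . T / y], [T → .] }

To compute CLOSURE, for each item [A → α.Bβ] where B is a non-terminal, add [B → .γ] for all productions B → γ; repeat for the newly added items until nothing changes.

Start with: [T → . T / y]
  [T → . T / y] has the dot before T: add [T → . F], [T → .]
  [T → . F] has the dot before F: add [F → .], [F → . ;]
No further items can be added.

CLOSURE = { [F → . ;], [F → .], [T → . F], [T → . T / y], [T → .] }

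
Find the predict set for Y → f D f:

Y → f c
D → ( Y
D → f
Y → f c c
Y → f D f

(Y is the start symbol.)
{ 'f' }

PREDICT(Y → f D f) = (FIRST(RHS) \ {ε}) ∪ (FOLLOW(Y) if ε ∈ FIRST(RHS), i.e. RHS ⇒* ε)
FIRST(f D f) = { 'f' }
ε ∉ FIRST(f D f), so FOLLOW(Y) is not added.
PREDICT(Y → f D f) = { 'f' }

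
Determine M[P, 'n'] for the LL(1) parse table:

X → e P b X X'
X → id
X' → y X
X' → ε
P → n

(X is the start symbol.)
To find M[P, 'n'], we find productions for P where 'n' is in the predict set (PREDICT(N → α) = (FIRST(α) \ {ε}) ∪ (FOLLOW(N) if α ⇒* ε)).

P → n: PREDICT = { 'n' }
  'n' is in predict set, so this production goes in M[P, 'n']

M[P, 'n'] = P → n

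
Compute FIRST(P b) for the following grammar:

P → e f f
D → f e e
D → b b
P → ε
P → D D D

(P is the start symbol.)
FIRST sets of the non-terminals involved (from the grammar, by fixed-point iteration):
  FIRST(P) = { 'b', 'e', 'f', ε }

To compute FIRST(P b), process the symbols left to right:
Symbol P is a non-terminal. Add FIRST(P) \ {ε} = { 'b', 'e', 'f' }
P is nullable (ε ∈ FIRST(P)), continue to the next symbol.
Symbol b is a terminal. Add 'b' and stop.
FIRST(P b) = { 'b', 'e', 'f' }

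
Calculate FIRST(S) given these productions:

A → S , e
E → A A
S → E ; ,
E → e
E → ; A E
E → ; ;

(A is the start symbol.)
{ ';', 'e' }

FIRST sets of the other non-terminals involved (by the same procedure, iterated to a fixed point):
  FIRST(E) = { ';', 'e' }

From S → E ; ,:
  - E is a non-terminal: add FIRST(E) \ {ε} = { ';', 'e' }
    E is not nullable, so stop

Collecting: FIRST(S) = { ';', 'e' }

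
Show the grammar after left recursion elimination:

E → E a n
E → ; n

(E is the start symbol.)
E is directly left-recursive. The standard transformation for
  A → A α₁ | ... | A α_m | β₁ | ... | β_n
is
  A  → β₁ A' | ... | β_n A'
  A' → α₁ A' | ... | α_m A' | ε

E → ; n becomes E → ; n E'
E → E a n becomes E' → a n E'
Add E' → ε

Resulting grammar:
E → ; n E'
E' → a n E'
E' → ε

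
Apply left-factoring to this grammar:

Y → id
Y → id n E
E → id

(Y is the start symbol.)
Left-factoring transforms A → αβ₁ | αβ₂ into A → αA' and A' → β₁ | β₂
(α is the longest common prefix among the alternatives). Repeat until
no nonterminal has two alternatives with a common prefix.

Round 1: Y has alternatives sharing prefix 'id'. Introduce Y': Y → id Y'
  Add: Y' → ε
  Add: Y' → n E

No remaining common prefixes — done.

Resulting grammar:
Y → id Y'
Y' → ε
Y' → n E
E → id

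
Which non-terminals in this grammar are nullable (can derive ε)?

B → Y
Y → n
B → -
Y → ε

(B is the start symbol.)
ε-productions: Y → ε
So Y is immediately nullable.
B → Y: every symbol on the right is nullable, so B is nullable too.
Every non-terminal is now nullable.
Nullable = { 'B', 'Y' }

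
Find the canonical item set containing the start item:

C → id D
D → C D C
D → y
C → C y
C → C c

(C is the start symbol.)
First, augment the grammar with C' → C
I₀ = CLOSURE({ [C' → . C] }):
  [C' → . C] has the dot before C: add [C → . id D], [C → . C y], [C → . C c]
No further items can be added.

I₀ = { [C → . C c], [C → . C y], [C → . id D], [C' → . C] }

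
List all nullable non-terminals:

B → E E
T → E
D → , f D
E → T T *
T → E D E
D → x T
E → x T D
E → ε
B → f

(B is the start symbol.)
{ 'B', 'E', 'T' }

ε-productions: E → ε
So E is immediately nullable.
B → E E: every symbol on the right is nullable, so B is nullable too.
T → E: every symbol on the right is nullable, so T is nullable too.
No further non-terminal can be added: every production for the remaining non-terminals contains a terminal or a non-nullable non-terminal.
Nullable = { 'B', 'E', 'T' }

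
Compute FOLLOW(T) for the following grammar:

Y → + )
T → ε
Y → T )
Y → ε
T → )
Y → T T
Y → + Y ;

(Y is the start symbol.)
To compute FOLLOW(T), find every occurrence of T on a right-hand side N → α T β: add FIRST(β) \ {ε}, and if β is empty or nullable also add FOLLOW(N). Iterate to a fixed point.

In Y → T ): T is followed by ')', add FIRST(')') \ {ε} = { ')' }
In Y → T T: T is followed by T, add FIRST(T) \ {ε} = { ')' }
  T is nullable, so also add FOLLOW(Y)
In Y → T T: T is at the end, add FOLLOW(Y)

The FOLLOW sets referred to above (computed the same way, to a fixed point):
  FOLLOW(Y) = { $, ';' }

Taking the union: FOLLOW(T) = { $, ')', ';' }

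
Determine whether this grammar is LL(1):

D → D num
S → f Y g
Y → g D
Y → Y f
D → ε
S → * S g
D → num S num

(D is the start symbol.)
A grammar is LL(1) if for each non-terminal N with multiple productions, the predict sets of those productions are pairwise disjoint, where PREDICT(N → α) = (FIRST(α) \ {ε}) ∪ (FOLLOW(N) if α ⇒* ε).

Relevant sets:
  FIRST(D) = { 'num', ε }
  FIRST(Y) = { 'g' }
  FOLLOW(D) = { $, 'f', 'g', 'num' }

For D:
  PREDICT(D → D num) = { 'num' }
  PREDICT(D → ε) = { $, 'f', 'g', 'num' }
  PREDICT(D → num S num) = { 'num' }
For S:
  PREDICT(S → f Y g) = { 'f' }
  PREDICT(S → '*' S g) = { '*' }
For Y:
  PREDICT(Y → g D) = { 'g' }
  PREDICT(Y → Y f) = { 'g' }

Conflict found: Predict set conflict for D: { 'num' }
The grammar is NOT LL(1).

Answer: No. Predict set conflict for D: { 'num' }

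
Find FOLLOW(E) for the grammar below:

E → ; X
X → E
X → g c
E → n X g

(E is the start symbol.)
To compute FOLLOW(E), find every occurrence of E on a right-hand side N → α E β: add FIRST(β) \ {ε}, and if β is empty or nullable also add FOLLOW(N). Iterate to a fixed point.

E is the start symbol, so $ ∈ FOLLOW(E).
In X → E: E is at the end, add FOLLOW(X)

The FOLLOW sets referred to above (computed the same way, to a fixed point):
  FOLLOW(X) = { $, 'g' }

Taking the union: FOLLOW(E) = { $, 'g' }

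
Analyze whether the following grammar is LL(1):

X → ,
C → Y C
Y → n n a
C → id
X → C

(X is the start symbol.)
Yes, the grammar is LL(1).

A grammar is LL(1) if for each non-terminal N with multiple productions, the predict sets of those productions are pairwise disjoint, where PREDICT(N → α) = (FIRST(α) \ {ε}) ∪ (FOLLOW(N) if α ⇒* ε).

Relevant sets:
  FIRST(C) = { 'id', 'n' }
  FIRST(Y) = { 'n' }

For X:
  PREDICT(X → ',') = { ',' }
  PREDICT(X → C) = { 'id', 'n' }
For C:
  PREDICT(C → Y C) = { 'n' }
  PREDICT(C → id) = { 'id' }
Y has a single production, so nothing to check there.

All predict sets are disjoint. The grammar IS LL(1).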